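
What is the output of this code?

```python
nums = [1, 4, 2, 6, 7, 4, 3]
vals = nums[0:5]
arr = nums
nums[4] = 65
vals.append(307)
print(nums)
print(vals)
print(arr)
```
[1, 4, 2, 6, 65, 4, 3]
[1, 4, 2, 6, 7, 307]
[1, 4, 2, 6, 65, 4, 3]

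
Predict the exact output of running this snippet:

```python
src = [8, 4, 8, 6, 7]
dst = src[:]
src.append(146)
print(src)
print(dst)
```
[8, 4, 8, 6, 7, 146]
[8, 4, 8, 6, 7]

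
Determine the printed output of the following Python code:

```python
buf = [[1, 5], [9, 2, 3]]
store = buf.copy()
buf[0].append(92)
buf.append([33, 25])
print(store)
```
[[1, 5, 92], [9, 2, 3]]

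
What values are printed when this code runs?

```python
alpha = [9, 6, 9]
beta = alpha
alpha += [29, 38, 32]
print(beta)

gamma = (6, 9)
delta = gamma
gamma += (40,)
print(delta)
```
[9, 6, 9, 29, 38, 32]
(6, 9)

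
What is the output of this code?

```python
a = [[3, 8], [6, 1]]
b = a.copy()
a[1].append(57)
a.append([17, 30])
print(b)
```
[[3, 8], [6, 1, 57]]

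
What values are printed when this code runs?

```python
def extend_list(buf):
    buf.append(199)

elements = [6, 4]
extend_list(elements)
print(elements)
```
[6, 4, 199]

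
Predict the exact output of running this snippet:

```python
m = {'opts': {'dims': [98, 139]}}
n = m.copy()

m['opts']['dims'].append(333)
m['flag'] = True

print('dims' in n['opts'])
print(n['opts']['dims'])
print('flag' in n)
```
True
[98, 139, 333]
False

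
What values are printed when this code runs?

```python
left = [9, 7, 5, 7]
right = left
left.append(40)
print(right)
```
[9, 7, 5, 7, 40]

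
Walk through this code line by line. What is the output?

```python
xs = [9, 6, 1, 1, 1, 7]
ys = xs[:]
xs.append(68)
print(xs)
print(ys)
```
[9, 6, 1, 1, 1, 7, 68]
[9, 6, 1, 1, 1, 7]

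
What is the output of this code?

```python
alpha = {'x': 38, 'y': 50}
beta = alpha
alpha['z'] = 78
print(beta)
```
{'x': 38, 'y': 50, 'z': 78}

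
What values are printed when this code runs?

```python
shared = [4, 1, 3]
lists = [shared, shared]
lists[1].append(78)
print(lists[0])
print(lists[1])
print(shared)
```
[4, 1, 3, 78]
[4, 1, 3, 78]
[4, 1, 3, 78]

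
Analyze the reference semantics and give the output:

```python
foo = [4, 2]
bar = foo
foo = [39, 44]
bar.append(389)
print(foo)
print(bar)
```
[39, 44]
[4, 2, 389]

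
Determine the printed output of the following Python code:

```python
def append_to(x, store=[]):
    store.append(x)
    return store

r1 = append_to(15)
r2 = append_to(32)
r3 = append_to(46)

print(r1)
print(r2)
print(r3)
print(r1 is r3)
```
[15, 32, 46]
[15, 32, 46]
[15, 32, 46]
True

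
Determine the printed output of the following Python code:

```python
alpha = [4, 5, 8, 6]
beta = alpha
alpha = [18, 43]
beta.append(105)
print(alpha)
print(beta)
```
[18, 43]
[4, 5, 8, 6, 105]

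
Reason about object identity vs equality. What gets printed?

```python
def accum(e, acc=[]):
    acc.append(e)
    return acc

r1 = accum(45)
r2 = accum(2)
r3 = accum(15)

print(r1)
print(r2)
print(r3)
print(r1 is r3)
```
[45, 2, 15]
[45, 2, 15]
[45, 2, 15]
True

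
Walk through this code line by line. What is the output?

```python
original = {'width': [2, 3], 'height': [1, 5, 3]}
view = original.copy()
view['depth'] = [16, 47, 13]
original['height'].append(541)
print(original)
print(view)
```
{'width': [2, 3], 'height': [1, 5, 3, 541]}
{'width': [2, 3], 'height': [1, 5, 3, 541], 'depth': [16, 47, 13]}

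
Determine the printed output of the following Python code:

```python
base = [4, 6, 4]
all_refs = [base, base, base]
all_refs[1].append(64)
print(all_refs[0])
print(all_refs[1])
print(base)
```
[4, 6, 4, 64]
[4, 6, 4, 64]
[4, 6, 4, 64]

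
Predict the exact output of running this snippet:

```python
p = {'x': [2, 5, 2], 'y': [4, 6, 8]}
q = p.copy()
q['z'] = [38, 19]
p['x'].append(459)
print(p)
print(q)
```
{'x': [2, 5, 2, 459], 'y': [4, 6, 8]}
{'x': [2, 5, 2, 459], 'y': [4, 6, 8], 'z': [38, 19]}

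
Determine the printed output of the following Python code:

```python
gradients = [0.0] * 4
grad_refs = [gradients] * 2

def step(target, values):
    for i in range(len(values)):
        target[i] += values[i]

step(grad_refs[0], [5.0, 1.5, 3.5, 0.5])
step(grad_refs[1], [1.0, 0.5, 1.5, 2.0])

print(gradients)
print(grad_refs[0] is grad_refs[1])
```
[6.0, 2.0, 5.0, 2.5]
True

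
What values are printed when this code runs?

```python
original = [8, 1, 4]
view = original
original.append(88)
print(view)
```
[8, 1, 4, 88]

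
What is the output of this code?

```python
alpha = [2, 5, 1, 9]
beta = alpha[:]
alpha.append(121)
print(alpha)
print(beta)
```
[2, 5, 1, 9, 121]
[2, 5, 1, 9]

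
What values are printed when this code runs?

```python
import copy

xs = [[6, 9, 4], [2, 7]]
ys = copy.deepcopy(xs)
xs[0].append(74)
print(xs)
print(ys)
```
[[6, 9, 4, 74], [2, 7]]
[[6, 9, 4], [2, 7]]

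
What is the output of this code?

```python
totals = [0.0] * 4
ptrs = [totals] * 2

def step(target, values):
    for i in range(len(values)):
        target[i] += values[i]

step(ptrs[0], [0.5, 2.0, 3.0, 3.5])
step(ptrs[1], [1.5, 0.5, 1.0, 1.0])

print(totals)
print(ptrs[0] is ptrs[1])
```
[2.0, 2.5, 4.0, 4.5]
True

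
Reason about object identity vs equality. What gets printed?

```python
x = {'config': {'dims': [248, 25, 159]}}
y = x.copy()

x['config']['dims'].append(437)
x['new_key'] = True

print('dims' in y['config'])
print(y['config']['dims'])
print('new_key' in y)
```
True
[248, 25, 159, 437]
False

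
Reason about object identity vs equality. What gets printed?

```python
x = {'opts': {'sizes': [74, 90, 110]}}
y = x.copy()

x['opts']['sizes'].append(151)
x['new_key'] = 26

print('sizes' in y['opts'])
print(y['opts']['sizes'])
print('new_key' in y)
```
True
[74, 90, 110, 151]
False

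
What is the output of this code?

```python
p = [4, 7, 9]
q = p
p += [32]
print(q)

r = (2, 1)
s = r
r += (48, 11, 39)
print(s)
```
[4, 7, 9, 32]
(2, 1)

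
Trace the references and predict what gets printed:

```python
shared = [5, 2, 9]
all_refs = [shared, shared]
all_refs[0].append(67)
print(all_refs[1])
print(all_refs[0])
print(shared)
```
[5, 2, 9, 67]
[5, 2, 9, 67]
[5, 2, 9, 67]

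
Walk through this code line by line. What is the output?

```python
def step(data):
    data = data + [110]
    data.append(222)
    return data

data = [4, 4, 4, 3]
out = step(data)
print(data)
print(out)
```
[4, 4, 4, 3]
[4, 4, 4, 3, 110, 222]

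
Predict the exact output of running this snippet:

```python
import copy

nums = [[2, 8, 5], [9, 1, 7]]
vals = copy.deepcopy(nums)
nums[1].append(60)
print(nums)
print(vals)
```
[[2, 8, 5], [9, 1, 7, 60]]
[[2, 8, 5], [9, 1, 7]]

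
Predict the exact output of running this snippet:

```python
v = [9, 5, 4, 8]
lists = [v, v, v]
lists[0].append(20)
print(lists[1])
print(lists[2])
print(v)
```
[9, 5, 4, 8, 20]
[9, 5, 4, 8, 20]
[9, 5, 4, 8, 20]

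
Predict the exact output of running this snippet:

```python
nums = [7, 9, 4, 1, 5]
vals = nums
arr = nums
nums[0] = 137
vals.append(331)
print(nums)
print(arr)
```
[137, 9, 4, 1, 5, 331]
[137, 9, 4, 1, 5, 331]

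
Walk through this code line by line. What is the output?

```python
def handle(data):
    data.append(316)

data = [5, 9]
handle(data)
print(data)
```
[5, 9, 316]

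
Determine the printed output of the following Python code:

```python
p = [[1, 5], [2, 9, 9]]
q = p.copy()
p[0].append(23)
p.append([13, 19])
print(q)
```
[[1, 5, 23], [2, 9, 9]]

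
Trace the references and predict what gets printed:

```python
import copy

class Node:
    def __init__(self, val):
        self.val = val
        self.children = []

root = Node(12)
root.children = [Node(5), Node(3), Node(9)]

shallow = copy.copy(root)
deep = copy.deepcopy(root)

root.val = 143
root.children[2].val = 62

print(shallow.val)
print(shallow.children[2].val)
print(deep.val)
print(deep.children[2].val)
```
12
62
12
9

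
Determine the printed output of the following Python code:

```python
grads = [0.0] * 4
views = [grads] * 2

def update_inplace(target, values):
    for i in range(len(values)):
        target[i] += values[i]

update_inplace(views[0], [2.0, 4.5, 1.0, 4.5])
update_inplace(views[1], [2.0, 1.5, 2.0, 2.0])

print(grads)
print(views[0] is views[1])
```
[4.0, 6.0, 3.0, 6.5]
True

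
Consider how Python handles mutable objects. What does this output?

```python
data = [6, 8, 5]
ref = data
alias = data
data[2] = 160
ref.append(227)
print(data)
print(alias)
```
[6, 8, 160, 227]
[6, 8, 160, 227]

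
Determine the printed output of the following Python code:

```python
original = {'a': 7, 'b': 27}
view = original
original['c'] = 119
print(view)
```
{'a': 7, 'b': 27, 'c': 119}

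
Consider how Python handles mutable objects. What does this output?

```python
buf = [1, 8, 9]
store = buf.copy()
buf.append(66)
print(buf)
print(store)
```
[1, 8, 9, 66]
[1, 8, 9]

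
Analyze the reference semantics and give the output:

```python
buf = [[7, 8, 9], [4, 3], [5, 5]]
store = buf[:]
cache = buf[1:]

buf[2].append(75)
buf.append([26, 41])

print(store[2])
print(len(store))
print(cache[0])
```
[5, 5, 75]
3
[4, 3]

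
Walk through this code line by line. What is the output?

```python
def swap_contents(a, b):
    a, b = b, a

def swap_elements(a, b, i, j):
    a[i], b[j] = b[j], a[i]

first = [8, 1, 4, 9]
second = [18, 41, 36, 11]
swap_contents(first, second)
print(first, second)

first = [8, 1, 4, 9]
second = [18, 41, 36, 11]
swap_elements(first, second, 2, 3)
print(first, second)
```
[8, 1, 4, 9] [18, 41, 36, 11]
[8, 1, 11, 9] [18, 41, 36, 4]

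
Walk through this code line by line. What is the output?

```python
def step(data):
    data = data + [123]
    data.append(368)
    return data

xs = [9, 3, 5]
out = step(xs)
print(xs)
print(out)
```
[9, 3, 5]
[9, 3, 5, 123, 368]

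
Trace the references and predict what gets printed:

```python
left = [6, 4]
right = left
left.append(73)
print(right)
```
[6, 4, 73]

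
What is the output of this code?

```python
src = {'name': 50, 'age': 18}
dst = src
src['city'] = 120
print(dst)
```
{'name': 50, 'age': 18, 'city': 120}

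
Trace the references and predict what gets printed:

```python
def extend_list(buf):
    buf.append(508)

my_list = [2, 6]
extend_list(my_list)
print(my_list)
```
[2, 6, 508]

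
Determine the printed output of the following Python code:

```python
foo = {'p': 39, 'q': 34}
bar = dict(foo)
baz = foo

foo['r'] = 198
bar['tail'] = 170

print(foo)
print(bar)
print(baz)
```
{'p': 39, 'q': 34, 'r': 198}
{'p': 39, 'q': 34, 'tail': 170}
{'p': 39, 'q': 34, 'r': 198}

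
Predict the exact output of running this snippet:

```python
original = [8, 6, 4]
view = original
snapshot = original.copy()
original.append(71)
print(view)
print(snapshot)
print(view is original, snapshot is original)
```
[8, 6, 4, 71]
[8, 6, 4]
True False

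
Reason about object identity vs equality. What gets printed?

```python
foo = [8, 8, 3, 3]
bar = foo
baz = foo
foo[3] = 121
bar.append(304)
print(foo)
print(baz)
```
[8, 8, 3, 121, 304]
[8, 8, 3, 121, 304]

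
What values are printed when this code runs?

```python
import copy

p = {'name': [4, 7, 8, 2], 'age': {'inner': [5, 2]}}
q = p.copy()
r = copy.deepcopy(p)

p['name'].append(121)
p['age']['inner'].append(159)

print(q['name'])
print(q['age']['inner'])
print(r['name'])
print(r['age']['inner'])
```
[4, 7, 8, 2, 121]
[5, 2, 159]
[4, 7, 8, 2]
[5, 2]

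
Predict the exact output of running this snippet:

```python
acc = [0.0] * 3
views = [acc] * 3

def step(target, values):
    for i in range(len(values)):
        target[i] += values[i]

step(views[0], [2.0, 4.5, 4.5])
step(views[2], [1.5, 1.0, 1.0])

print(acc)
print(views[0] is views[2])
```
[3.5, 5.5, 5.5]
True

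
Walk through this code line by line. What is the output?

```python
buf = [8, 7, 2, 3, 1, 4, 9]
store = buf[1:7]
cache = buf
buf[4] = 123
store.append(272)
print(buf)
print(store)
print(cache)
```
[8, 7, 2, 3, 123, 4, 9]
[7, 2, 3, 1, 4, 9, 272]
[8, 7, 2, 3, 123, 4, 9]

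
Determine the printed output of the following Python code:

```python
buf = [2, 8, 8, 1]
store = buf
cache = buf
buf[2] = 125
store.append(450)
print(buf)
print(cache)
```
[2, 8, 125, 1, 450]
[2, 8, 125, 1, 450]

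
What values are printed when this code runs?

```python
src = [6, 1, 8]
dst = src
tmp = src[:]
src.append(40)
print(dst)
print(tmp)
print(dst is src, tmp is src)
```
[6, 1, 8, 40]
[6, 1, 8]
True False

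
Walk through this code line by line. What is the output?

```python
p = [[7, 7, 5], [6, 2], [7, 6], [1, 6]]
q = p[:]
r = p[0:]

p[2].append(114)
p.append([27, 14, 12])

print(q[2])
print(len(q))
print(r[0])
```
[7, 6, 114]
4
[7, 7, 5]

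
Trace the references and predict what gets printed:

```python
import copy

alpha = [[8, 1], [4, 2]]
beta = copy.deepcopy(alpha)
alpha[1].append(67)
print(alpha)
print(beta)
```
[[8, 1], [4, 2, 67]]
[[8, 1], [4, 2]]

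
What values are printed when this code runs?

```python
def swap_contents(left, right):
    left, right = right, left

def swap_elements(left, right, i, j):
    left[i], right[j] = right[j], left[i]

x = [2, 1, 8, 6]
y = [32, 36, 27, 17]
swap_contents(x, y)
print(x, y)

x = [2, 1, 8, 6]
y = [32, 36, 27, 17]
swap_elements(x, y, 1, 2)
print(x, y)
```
[2, 1, 8, 6] [32, 36, 27, 17]
[2, 27, 8, 6] [32, 36, 1, 17]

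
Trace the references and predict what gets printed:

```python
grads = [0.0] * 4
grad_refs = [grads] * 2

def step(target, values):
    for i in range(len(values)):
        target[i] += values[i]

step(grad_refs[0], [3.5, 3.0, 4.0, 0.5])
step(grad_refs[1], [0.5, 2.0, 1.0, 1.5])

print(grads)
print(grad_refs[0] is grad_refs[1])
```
[4.0, 5.0, 5.0, 2.0]
True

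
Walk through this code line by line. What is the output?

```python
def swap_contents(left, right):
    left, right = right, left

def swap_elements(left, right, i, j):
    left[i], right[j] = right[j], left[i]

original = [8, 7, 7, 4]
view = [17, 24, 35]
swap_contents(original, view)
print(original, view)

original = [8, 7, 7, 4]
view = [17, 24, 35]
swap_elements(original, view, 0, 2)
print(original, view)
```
[8, 7, 7, 4] [17, 24, 35]
[35, 7, 7, 4] [17, 24, 8]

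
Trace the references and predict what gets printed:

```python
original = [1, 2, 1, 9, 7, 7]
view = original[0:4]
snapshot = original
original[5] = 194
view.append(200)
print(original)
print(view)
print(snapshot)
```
[1, 2, 1, 9, 7, 194]
[1, 2, 1, 9, 200]
[1, 2, 1, 9, 7, 194]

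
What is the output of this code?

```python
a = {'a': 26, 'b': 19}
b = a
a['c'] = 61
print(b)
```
{'a': 26, 'b': 19, 'c': 61}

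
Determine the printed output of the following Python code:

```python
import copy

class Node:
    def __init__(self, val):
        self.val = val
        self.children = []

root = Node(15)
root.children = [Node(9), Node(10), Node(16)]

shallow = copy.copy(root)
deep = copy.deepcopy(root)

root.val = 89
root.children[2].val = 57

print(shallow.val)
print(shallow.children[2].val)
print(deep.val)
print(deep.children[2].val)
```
15
57
15
16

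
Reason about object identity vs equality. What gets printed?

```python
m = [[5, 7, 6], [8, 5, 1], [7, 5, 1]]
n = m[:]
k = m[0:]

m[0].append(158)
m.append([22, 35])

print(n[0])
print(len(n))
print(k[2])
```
[5, 7, 6, 158]
3
[7, 5, 1]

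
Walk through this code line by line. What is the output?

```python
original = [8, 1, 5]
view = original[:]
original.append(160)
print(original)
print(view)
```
[8, 1, 5, 160]
[8, 1, 5]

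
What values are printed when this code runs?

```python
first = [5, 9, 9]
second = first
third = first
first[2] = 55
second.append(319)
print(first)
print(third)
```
[5, 9, 55, 319]
[5, 9, 55, 319]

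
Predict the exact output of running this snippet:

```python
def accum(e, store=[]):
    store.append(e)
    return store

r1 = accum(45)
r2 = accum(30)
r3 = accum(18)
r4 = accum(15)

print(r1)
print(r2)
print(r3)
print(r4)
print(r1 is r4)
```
[45, 30, 18, 15]
[45, 30, 18, 15]
[45, 30, 18, 15]
[45, 30, 18, 15]
True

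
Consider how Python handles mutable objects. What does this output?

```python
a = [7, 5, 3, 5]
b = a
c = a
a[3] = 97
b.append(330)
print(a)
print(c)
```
[7, 5, 3, 97, 330]
[7, 5, 3, 97, 330]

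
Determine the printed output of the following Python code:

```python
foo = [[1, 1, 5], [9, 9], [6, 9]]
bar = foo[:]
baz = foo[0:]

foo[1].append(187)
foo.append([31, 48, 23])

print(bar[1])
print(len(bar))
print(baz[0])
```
[9, 9, 187]
3
[1, 1, 5]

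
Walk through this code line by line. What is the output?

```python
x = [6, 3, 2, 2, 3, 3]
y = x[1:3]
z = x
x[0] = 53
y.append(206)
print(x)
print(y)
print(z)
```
[53, 3, 2, 2, 3, 3]
[3, 2, 206]
[53, 3, 2, 2, 3, 3]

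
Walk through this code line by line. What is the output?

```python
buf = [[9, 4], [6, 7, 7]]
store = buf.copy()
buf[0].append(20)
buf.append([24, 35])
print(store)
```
[[9, 4, 20], [6, 7, 7]]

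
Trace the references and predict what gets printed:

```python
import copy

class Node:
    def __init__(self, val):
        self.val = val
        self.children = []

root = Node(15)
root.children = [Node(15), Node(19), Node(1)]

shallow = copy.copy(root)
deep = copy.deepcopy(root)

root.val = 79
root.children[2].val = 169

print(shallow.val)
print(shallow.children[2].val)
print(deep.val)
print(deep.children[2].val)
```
15
169
15
1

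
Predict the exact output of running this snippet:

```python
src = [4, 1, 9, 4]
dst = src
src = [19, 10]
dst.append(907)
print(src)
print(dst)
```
[19, 10]
[4, 1, 9, 4, 907]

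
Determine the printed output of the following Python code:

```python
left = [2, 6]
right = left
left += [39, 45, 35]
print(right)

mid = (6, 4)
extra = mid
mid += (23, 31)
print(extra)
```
[2, 6, 39, 45, 35]
(6, 4)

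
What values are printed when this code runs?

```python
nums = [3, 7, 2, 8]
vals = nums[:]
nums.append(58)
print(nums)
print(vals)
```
[3, 7, 2, 8, 58]
[3, 7, 2, 8]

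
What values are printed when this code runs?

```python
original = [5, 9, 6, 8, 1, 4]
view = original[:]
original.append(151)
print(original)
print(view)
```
[5, 9, 6, 8, 1, 4, 151]
[5, 9, 6, 8, 1, 4]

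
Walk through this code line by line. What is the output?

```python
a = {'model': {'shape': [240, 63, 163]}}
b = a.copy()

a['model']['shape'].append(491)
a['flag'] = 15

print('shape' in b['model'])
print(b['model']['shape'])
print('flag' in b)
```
True
[240, 63, 163, 491]
False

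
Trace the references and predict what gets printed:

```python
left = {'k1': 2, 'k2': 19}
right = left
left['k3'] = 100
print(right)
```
{'k1': 2, 'k2': 19, 'k3': 100}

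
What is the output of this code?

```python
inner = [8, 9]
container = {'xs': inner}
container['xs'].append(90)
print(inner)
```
[8, 9, 90]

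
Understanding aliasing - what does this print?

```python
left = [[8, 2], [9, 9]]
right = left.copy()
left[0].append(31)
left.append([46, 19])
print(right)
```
[[8, 2, 31], [9, 9]]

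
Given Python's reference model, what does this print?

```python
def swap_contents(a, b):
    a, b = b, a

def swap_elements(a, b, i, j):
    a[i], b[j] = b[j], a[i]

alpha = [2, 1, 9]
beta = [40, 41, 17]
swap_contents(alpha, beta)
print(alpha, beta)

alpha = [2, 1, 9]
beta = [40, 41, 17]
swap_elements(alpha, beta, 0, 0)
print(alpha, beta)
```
[2, 1, 9] [40, 41, 17]
[40, 1, 9] [2, 41, 17]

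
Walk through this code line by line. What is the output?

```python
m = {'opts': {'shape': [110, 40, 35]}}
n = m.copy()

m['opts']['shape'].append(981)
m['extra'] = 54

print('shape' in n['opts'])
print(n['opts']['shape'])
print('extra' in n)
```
True
[110, 40, 35, 981]
False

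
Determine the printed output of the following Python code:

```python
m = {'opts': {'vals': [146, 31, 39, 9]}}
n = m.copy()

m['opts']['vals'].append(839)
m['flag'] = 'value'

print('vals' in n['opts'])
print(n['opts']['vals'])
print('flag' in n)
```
True
[146, 31, 39, 9, 839]
False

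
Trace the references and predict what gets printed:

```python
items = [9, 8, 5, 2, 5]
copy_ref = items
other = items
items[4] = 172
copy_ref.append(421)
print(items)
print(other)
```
[9, 8, 5, 2, 172, 421]
[9, 8, 5, 2, 172, 421]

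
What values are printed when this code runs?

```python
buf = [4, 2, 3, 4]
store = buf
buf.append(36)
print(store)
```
[4, 2, 3, 4, 36]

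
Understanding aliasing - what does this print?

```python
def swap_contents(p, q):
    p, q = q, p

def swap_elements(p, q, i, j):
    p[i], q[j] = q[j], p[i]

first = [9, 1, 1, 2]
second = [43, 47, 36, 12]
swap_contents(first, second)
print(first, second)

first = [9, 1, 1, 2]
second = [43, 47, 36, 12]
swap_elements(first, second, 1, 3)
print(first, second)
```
[9, 1, 1, 2] [43, 47, 36, 12]
[9, 12, 1, 2] [43, 47, 36, 1]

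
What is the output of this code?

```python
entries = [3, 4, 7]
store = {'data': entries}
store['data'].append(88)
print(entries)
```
[3, 4, 7, 88]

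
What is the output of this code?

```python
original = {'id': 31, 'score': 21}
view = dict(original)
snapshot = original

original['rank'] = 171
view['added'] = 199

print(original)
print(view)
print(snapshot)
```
{'id': 31, 'score': 21, 'rank': 171}
{'id': 31, 'score': 21, 'added': 199}
{'id': 31, 'score': 21, 'rank': 171}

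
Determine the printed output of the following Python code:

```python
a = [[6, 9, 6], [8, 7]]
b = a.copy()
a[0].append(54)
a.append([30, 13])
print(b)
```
[[6, 9, 6, 54], [8, 7]]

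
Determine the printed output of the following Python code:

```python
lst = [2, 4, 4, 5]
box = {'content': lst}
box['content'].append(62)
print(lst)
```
[2, 4, 4, 5, 62]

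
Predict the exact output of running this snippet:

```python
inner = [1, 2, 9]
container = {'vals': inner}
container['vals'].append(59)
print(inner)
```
[1, 2, 9, 59]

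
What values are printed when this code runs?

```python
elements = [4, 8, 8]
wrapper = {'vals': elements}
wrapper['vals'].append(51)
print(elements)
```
[4, 8, 8, 51]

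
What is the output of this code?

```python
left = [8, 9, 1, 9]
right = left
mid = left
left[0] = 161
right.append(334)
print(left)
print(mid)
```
[161, 9, 1, 9, 334]
[161, 9, 1, 9, 334]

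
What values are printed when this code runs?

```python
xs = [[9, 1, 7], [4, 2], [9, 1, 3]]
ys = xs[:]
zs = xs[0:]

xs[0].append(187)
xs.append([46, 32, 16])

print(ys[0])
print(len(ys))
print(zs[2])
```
[9, 1, 7, 187]
3
[9, 1, 3]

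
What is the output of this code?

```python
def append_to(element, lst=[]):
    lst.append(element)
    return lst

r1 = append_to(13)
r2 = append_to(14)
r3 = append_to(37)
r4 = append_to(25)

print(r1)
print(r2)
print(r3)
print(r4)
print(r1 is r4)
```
[13, 14, 37, 25]
[13, 14, 37, 25]
[13, 14, 37, 25]
[13, 14, 37, 25]
True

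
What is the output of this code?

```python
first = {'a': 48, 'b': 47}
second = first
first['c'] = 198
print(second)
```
{'a': 48, 'b': 47, 'c': 198}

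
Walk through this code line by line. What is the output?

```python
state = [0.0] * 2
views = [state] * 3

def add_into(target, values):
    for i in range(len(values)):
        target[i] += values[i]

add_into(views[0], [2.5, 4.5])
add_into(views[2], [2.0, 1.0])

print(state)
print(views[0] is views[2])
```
[4.5, 5.5]
True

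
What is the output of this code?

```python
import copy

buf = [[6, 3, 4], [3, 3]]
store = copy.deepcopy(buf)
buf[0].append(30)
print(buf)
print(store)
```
[[6, 3, 4, 30], [3, 3]]
[[6, 3, 4], [3, 3]]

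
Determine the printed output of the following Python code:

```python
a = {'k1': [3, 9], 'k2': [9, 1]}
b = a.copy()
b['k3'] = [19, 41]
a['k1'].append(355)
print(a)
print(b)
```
{'k1': [3, 9, 355], 'k2': [9, 1]}
{'k1': [3, 9, 355], 'k2': [9, 1], 'k3': [19, 41]}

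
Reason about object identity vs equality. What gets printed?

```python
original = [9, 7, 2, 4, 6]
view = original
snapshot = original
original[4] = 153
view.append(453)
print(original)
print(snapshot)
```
[9, 7, 2, 4, 153, 453]
[9, 7, 2, 4, 153, 453]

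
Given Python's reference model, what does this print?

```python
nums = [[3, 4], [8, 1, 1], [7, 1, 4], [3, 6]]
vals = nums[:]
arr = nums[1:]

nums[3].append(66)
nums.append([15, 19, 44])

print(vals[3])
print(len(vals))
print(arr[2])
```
[3, 6, 66]
4
[3, 6, 66]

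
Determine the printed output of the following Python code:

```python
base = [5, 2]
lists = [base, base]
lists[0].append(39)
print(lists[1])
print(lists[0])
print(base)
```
[5, 2, 39]
[5, 2, 39]
[5, 2, 39]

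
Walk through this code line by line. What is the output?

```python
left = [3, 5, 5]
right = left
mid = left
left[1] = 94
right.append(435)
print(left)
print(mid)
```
[3, 94, 5, 435]
[3, 94, 5, 435]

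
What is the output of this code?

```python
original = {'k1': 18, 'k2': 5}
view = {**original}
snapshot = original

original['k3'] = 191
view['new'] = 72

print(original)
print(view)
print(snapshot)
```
{'k1': 18, 'k2': 5, 'k3': 191}
{'k1': 18, 'k2': 5, 'new': 72}
{'k1': 18, 'k2': 5, 'k3': 191}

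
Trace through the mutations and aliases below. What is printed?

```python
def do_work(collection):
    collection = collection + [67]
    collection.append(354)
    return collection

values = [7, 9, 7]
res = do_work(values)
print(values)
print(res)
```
[7, 9, 7]
[7, 9, 7, 67, 354]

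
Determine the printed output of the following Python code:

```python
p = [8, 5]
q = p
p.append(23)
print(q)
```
[8, 5, 23]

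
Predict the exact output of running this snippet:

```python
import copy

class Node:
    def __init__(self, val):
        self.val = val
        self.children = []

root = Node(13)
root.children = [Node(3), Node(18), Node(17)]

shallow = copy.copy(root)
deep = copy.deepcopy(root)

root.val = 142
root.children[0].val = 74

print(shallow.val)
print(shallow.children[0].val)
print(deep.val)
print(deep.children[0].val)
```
13
74
13
3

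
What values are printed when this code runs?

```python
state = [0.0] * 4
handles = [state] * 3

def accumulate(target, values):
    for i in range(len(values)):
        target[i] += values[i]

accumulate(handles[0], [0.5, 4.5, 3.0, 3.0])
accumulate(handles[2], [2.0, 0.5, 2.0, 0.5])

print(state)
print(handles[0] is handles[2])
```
[2.5, 5.0, 5.0, 3.5]
True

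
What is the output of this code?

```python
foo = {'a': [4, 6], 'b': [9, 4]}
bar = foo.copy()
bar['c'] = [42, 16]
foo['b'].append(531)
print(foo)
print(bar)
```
{'a': [4, 6], 'b': [9, 4, 531]}
{'a': [4, 6], 'b': [9, 4, 531], 'c': [42, 16]}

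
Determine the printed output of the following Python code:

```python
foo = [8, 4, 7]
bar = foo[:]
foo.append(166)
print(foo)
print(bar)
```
[8, 4, 7, 166]
[8, 4, 7]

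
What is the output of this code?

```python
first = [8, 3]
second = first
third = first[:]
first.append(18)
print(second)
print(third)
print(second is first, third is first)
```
[8, 3, 18]
[8, 3]
True False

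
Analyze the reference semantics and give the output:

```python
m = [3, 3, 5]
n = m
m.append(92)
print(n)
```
[3, 3, 5, 92]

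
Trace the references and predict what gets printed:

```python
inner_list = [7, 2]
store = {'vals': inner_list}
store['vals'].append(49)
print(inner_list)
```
[7, 2, 49]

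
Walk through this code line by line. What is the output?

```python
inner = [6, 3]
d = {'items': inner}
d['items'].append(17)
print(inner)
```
[6, 3, 17]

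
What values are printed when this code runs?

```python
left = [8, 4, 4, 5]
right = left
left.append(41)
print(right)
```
[8, 4, 4, 5, 41]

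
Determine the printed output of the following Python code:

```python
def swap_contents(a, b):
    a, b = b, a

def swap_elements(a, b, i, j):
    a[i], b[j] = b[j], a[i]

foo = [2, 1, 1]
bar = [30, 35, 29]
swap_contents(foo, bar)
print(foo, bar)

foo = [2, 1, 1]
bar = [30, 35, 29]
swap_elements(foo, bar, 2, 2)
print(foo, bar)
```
[2, 1, 1] [30, 35, 29]
[2, 1, 29] [30, 35, 1]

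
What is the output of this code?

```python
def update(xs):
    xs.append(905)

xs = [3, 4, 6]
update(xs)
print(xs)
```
[3, 4, 6, 905]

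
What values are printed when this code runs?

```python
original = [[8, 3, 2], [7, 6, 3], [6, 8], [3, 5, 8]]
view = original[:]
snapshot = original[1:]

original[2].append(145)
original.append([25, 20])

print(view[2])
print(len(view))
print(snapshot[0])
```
[6, 8, 145]
4
[7, 6, 3]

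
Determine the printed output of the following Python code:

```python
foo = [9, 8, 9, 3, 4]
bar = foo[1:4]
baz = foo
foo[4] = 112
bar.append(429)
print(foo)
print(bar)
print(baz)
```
[9, 8, 9, 3, 112]
[8, 9, 3, 429]
[9, 8, 9, 3, 112]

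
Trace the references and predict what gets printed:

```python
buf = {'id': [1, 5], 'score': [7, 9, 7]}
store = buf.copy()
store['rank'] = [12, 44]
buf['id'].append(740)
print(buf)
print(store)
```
{'id': [1, 5, 740], 'score': [7, 9, 7]}
{'id': [1, 5, 740], 'score': [7, 9, 7], 'rank': [12, 44]}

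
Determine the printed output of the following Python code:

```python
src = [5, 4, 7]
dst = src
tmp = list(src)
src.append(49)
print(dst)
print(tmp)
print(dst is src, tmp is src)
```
[5, 4, 7, 49]
[5, 4, 7]
True False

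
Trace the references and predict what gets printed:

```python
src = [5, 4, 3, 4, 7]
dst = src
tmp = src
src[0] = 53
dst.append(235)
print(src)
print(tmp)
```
[53, 4, 3, 4, 7, 235]
[53, 4, 3, 4, 7, 235]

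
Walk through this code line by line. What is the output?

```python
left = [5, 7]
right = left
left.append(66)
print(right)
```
[5, 7, 66]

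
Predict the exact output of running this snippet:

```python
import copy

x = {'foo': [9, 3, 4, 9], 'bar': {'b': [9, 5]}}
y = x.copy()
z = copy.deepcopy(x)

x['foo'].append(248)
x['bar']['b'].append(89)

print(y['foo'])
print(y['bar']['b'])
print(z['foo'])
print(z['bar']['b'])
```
[9, 3, 4, 9, 248]
[9, 5, 89]
[9, 3, 4, 9]
[9, 5]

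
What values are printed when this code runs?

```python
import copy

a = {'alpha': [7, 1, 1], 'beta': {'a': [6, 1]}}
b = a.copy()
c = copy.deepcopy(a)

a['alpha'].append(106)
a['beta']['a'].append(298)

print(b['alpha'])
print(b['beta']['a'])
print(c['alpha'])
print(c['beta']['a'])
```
[7, 1, 1, 106]
[6, 1, 298]
[7, 1, 1]
[6, 1]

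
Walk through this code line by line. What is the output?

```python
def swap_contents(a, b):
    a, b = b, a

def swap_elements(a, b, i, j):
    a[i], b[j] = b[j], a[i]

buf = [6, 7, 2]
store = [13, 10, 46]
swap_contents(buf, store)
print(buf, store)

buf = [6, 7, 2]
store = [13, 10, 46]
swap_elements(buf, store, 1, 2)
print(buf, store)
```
[6, 7, 2] [13, 10, 46]
[6, 46, 2] [13, 10, 7]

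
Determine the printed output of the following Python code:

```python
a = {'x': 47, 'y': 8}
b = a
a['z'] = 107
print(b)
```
{'x': 47, 'y': 8, 'z': 107}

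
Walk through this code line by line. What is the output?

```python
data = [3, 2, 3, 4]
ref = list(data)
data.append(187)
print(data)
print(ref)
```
[3, 2, 3, 4, 187]
[3, 2, 3, 4]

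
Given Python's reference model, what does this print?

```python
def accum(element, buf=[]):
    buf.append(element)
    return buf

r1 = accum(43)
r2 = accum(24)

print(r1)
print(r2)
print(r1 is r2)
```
[43, 24]
[43, 24]
True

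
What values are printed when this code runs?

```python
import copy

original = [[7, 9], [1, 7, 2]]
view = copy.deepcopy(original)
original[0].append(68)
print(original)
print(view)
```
[[7, 9, 68], [1, 7, 2]]
[[7, 9], [1, 7, 2]]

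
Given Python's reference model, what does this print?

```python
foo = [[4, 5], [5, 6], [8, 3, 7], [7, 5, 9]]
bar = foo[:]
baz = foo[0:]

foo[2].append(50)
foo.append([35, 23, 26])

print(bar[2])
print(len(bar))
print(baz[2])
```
[8, 3, 7, 50]
4
[8, 3, 7, 50]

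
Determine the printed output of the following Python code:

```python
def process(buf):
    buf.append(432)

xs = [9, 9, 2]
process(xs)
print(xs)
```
[9, 9, 2, 432]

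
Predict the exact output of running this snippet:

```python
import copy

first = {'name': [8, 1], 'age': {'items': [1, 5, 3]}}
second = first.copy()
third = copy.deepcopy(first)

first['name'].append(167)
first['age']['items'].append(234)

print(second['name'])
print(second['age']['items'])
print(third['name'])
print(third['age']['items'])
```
[8, 1, 167]
[1, 5, 3, 234]
[8, 1]
[1, 5, 3]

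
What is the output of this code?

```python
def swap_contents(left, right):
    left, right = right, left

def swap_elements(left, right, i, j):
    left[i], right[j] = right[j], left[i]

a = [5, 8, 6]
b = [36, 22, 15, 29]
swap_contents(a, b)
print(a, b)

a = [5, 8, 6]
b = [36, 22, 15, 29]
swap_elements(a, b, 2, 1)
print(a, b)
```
[5, 8, 6] [36, 22, 15, 29]
[5, 8, 22] [36, 6, 15, 29]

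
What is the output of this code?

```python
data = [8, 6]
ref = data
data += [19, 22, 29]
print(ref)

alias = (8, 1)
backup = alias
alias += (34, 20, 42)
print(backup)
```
[8, 6, 19, 22, 29]
(8, 1)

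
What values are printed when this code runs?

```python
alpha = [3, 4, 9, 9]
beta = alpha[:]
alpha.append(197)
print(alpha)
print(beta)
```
[3, 4, 9, 9, 197]
[3, 4, 9, 9]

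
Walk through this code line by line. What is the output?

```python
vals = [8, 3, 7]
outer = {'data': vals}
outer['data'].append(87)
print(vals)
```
[8, 3, 7, 87]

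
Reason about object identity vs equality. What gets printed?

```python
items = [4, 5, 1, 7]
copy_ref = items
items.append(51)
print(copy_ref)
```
[4, 5, 1, 7, 51]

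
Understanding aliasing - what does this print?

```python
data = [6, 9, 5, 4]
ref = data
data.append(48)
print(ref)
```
[6, 9, 5, 4, 48]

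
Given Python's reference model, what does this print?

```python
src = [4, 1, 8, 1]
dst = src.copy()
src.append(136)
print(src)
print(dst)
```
[4, 1, 8, 1, 136]
[4, 1, 8, 1]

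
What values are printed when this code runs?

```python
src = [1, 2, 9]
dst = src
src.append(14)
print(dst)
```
[1, 2, 9, 14]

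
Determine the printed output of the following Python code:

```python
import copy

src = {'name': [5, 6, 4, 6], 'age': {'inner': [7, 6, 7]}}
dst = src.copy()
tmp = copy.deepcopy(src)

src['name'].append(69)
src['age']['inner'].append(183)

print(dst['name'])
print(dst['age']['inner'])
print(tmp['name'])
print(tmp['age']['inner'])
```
[5, 6, 4, 6, 69]
[7, 6, 7, 183]
[5, 6, 4, 6]
[7, 6, 7]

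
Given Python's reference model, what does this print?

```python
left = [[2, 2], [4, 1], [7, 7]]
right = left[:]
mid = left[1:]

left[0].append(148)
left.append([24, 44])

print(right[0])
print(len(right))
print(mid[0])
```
[2, 2, 148]
3
[4, 1]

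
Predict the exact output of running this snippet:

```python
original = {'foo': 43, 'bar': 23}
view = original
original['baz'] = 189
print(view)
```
{'foo': 43, 'bar': 23, 'baz': 189}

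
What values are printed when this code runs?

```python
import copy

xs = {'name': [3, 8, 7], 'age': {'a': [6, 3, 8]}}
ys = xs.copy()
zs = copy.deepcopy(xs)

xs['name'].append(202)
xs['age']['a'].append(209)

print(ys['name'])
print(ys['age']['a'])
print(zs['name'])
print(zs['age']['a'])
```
[3, 8, 7, 202]
[6, 3, 8, 209]
[3, 8, 7]
[6, 3, 8]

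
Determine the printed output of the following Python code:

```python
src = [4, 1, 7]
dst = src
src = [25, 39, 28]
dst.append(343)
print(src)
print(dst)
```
[25, 39, 28]
[4, 1, 7, 343]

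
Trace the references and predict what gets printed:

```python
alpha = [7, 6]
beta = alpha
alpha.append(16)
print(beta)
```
[7, 6, 16]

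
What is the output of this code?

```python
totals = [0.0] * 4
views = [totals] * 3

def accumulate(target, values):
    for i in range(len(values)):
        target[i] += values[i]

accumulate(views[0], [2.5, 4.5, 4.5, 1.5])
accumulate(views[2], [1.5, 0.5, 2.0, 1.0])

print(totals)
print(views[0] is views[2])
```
[4.0, 5.0, 6.5, 2.5]
True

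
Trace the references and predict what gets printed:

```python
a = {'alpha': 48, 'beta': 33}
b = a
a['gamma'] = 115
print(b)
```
{'alpha': 48, 'beta': 33, 'gamma': 115}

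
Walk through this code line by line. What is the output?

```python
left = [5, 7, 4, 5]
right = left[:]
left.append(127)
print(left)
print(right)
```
[5, 7, 4, 5, 127]
[5, 7, 4, 5]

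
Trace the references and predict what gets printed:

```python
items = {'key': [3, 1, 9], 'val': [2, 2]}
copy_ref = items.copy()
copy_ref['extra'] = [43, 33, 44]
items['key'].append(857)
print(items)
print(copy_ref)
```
{'key': [3, 1, 9, 857], 'val': [2, 2]}
{'key': [3, 1, 9, 857], 'val': [2, 2], 'extra': [43, 33, 44]}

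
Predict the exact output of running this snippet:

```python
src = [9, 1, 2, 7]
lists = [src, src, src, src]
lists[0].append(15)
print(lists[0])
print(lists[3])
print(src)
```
[9, 1, 2, 7, 15]
[9, 1, 2, 7, 15]
[9, 1, 2, 7, 15]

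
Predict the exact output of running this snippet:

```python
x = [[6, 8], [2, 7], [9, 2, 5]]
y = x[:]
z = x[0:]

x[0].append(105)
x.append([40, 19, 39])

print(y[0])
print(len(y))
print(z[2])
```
[6, 8, 105]
3
[9, 2, 5]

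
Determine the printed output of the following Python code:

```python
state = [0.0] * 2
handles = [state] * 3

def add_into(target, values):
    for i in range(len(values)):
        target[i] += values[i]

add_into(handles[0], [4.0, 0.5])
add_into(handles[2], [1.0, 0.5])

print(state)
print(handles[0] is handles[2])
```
[5.0, 1.0]
True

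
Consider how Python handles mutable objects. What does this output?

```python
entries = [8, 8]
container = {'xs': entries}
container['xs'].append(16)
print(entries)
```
[8, 8, 16]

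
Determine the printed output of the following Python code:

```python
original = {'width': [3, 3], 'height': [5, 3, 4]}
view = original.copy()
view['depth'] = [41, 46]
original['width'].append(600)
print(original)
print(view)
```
{'width': [3, 3, 600], 'height': [5, 3, 4]}
{'width': [3, 3, 600], 'height': [5, 3, 4], 'depth': [41, 46]}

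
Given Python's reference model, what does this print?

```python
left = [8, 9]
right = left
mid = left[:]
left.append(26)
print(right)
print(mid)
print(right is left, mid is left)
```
[8, 9, 26]
[8, 9]
True False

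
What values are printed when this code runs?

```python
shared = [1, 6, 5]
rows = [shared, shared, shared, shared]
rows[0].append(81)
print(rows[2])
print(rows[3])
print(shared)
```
[1, 6, 5, 81]
[1, 6, 5, 81]
[1, 6, 5, 81]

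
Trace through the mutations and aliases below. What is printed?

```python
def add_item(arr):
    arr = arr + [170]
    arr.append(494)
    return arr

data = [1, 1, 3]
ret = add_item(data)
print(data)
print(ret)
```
[1, 1, 3]
[1, 1, 3, 170, 494]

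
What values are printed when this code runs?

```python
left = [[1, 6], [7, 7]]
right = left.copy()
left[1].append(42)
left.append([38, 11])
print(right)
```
[[1, 6], [7, 7, 42]]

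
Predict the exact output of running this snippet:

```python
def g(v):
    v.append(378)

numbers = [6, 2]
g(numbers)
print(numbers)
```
[6, 2, 378]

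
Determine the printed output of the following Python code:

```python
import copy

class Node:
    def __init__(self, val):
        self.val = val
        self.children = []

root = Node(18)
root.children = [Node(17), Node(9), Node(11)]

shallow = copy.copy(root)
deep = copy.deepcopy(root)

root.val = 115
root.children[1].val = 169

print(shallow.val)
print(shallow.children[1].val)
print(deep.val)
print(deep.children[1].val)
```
18
169
18
9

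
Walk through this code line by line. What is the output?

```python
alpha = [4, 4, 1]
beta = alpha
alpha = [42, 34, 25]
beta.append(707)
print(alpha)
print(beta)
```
[42, 34, 25]
[4, 4, 1, 707]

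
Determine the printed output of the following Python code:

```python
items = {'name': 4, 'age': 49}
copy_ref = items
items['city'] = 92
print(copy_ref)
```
{'name': 4, 'age': 49, 'city': 92}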